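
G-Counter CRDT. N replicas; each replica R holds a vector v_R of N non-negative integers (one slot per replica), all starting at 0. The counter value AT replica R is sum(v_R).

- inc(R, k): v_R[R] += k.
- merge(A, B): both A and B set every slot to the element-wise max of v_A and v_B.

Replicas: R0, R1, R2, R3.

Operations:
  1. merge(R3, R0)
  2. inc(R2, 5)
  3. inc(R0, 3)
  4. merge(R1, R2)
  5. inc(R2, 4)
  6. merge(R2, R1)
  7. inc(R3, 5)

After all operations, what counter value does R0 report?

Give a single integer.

Answer: 3

Derivation:
Op 1: merge R3<->R0 -> R3=(0,0,0,0) R0=(0,0,0,0)
Op 2: inc R2 by 5 -> R2=(0,0,5,0) value=5
Op 3: inc R0 by 3 -> R0=(3,0,0,0) value=3
Op 4: merge R1<->R2 -> R1=(0,0,5,0) R2=(0,0,5,0)
Op 5: inc R2 by 4 -> R2=(0,0,9,0) value=9
Op 6: merge R2<->R1 -> R2=(0,0,9,0) R1=(0,0,9,0)
Op 7: inc R3 by 5 -> R3=(0,0,0,5) value=5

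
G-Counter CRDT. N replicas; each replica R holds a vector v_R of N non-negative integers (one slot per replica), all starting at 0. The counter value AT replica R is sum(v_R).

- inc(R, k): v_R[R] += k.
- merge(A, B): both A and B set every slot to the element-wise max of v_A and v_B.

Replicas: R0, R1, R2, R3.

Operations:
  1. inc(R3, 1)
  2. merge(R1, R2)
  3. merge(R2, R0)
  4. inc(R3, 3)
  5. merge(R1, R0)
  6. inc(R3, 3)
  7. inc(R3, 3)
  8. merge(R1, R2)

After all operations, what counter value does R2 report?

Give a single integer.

Answer: 0

Derivation:
Op 1: inc R3 by 1 -> R3=(0,0,0,1) value=1
Op 2: merge R1<->R2 -> R1=(0,0,0,0) R2=(0,0,0,0)
Op 3: merge R2<->R0 -> R2=(0,0,0,0) R0=(0,0,0,0)
Op 4: inc R3 by 3 -> R3=(0,0,0,4) value=4
Op 5: merge R1<->R0 -> R1=(0,0,0,0) R0=(0,0,0,0)
Op 6: inc R3 by 3 -> R3=(0,0,0,7) value=7
Op 7: inc R3 by 3 -> R3=(0,0,0,10) value=10
Op 8: merge R1<->R2 -> R1=(0,0,0,0) R2=(0,0,0,0)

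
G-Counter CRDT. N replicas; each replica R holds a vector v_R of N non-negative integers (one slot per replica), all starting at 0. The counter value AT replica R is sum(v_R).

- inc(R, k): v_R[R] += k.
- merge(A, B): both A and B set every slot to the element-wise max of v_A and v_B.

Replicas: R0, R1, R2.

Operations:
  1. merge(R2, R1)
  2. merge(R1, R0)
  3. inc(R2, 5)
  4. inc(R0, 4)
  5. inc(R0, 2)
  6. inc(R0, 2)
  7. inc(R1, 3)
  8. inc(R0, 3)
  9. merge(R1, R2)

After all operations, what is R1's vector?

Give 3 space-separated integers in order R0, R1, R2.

Answer: 0 3 5

Derivation:
Op 1: merge R2<->R1 -> R2=(0,0,0) R1=(0,0,0)
Op 2: merge R1<->R0 -> R1=(0,0,0) R0=(0,0,0)
Op 3: inc R2 by 5 -> R2=(0,0,5) value=5
Op 4: inc R0 by 4 -> R0=(4,0,0) value=4
Op 5: inc R0 by 2 -> R0=(6,0,0) value=6
Op 6: inc R0 by 2 -> R0=(8,0,0) value=8
Op 7: inc R1 by 3 -> R1=(0,3,0) value=3
Op 8: inc R0 by 3 -> R0=(11,0,0) value=11
Op 9: merge R1<->R2 -> R1=(0,3,5) R2=(0,3,5)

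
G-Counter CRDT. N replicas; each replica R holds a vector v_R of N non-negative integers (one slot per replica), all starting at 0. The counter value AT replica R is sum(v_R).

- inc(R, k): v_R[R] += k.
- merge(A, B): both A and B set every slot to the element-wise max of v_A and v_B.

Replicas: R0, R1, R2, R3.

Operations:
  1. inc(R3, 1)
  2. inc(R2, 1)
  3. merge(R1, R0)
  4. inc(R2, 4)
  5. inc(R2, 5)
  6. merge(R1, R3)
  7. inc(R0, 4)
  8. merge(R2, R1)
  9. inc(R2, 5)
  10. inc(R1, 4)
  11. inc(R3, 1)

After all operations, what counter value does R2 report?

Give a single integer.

Answer: 16

Derivation:
Op 1: inc R3 by 1 -> R3=(0,0,0,1) value=1
Op 2: inc R2 by 1 -> R2=(0,0,1,0) value=1
Op 3: merge R1<->R0 -> R1=(0,0,0,0) R0=(0,0,0,0)
Op 4: inc R2 by 4 -> R2=(0,0,5,0) value=5
Op 5: inc R2 by 5 -> R2=(0,0,10,0) value=10
Op 6: merge R1<->R3 -> R1=(0,0,0,1) R3=(0,0,0,1)
Op 7: inc R0 by 4 -> R0=(4,0,0,0) value=4
Op 8: merge R2<->R1 -> R2=(0,0,10,1) R1=(0,0,10,1)
Op 9: inc R2 by 5 -> R2=(0,0,15,1) value=16
Op 10: inc R1 by 4 -> R1=(0,4,10,1) value=15
Op 11: inc R3 by 1 -> R3=(0,0,0,2) value=2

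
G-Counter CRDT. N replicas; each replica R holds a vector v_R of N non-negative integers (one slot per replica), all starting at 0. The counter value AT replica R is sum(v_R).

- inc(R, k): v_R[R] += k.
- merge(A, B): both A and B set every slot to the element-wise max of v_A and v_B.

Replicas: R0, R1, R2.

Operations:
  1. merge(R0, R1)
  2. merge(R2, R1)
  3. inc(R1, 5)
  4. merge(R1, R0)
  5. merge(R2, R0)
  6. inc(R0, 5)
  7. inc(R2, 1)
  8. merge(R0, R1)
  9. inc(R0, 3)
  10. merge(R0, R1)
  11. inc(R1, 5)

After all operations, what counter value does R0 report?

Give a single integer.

Op 1: merge R0<->R1 -> R0=(0,0,0) R1=(0,0,0)
Op 2: merge R2<->R1 -> R2=(0,0,0) R1=(0,0,0)
Op 3: inc R1 by 5 -> R1=(0,5,0) value=5
Op 4: merge R1<->R0 -> R1=(0,5,0) R0=(0,5,0)
Op 5: merge R2<->R0 -> R2=(0,5,0) R0=(0,5,0)
Op 6: inc R0 by 5 -> R0=(5,5,0) value=10
Op 7: inc R2 by 1 -> R2=(0,5,1) value=6
Op 8: merge R0<->R1 -> R0=(5,5,0) R1=(5,5,0)
Op 9: inc R0 by 3 -> R0=(8,5,0) value=13
Op 10: merge R0<->R1 -> R0=(8,5,0) R1=(8,5,0)
Op 11: inc R1 by 5 -> R1=(8,10,0) value=18

Answer: 13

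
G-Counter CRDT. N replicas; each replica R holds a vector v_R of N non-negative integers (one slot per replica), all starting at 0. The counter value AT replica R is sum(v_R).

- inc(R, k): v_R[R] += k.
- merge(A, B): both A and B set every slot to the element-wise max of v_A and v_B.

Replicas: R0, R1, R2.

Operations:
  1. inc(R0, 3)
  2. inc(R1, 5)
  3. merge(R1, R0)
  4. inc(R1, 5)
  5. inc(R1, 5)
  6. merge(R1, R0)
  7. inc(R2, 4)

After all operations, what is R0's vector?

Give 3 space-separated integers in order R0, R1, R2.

Answer: 3 15 0

Derivation:
Op 1: inc R0 by 3 -> R0=(3,0,0) value=3
Op 2: inc R1 by 5 -> R1=(0,5,0) value=5
Op 3: merge R1<->R0 -> R1=(3,5,0) R0=(3,5,0)
Op 4: inc R1 by 5 -> R1=(3,10,0) value=13
Op 5: inc R1 by 5 -> R1=(3,15,0) value=18
Op 6: merge R1<->R0 -> R1=(3,15,0) R0=(3,15,0)
Op 7: inc R2 by 4 -> R2=(0,0,4) value=4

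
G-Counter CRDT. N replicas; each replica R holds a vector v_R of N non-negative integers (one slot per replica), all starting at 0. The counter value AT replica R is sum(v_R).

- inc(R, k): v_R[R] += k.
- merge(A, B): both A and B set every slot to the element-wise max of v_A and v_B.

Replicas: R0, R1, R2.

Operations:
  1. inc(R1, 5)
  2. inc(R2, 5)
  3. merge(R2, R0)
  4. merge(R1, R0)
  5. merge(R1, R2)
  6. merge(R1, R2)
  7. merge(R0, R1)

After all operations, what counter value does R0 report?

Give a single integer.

Answer: 10

Derivation:
Op 1: inc R1 by 5 -> R1=(0,5,0) value=5
Op 2: inc R2 by 5 -> R2=(0,0,5) value=5
Op 3: merge R2<->R0 -> R2=(0,0,5) R0=(0,0,5)
Op 4: merge R1<->R0 -> R1=(0,5,5) R0=(0,5,5)
Op 5: merge R1<->R2 -> R1=(0,5,5) R2=(0,5,5)
Op 6: merge R1<->R2 -> R1=(0,5,5) R2=(0,5,5)
Op 7: merge R0<->R1 -> R0=(0,5,5) R1=(0,5,5)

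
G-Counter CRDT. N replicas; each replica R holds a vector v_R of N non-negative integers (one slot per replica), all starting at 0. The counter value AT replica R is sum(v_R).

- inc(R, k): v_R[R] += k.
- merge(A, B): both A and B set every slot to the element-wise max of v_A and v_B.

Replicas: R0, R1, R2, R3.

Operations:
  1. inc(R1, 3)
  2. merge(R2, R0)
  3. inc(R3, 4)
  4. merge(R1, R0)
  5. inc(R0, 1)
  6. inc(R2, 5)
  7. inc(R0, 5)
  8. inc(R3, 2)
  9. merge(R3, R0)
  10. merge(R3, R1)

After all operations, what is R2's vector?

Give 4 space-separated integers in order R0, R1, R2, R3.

Op 1: inc R1 by 3 -> R1=(0,3,0,0) value=3
Op 2: merge R2<->R0 -> R2=(0,0,0,0) R0=(0,0,0,0)
Op 3: inc R3 by 4 -> R3=(0,0,0,4) value=4
Op 4: merge R1<->R0 -> R1=(0,3,0,0) R0=(0,3,0,0)
Op 5: inc R0 by 1 -> R0=(1,3,0,0) value=4
Op 6: inc R2 by 5 -> R2=(0,0,5,0) value=5
Op 7: inc R0 by 5 -> R0=(6,3,0,0) value=9
Op 8: inc R3 by 2 -> R3=(0,0,0,6) value=6
Op 9: merge R3<->R0 -> R3=(6,3,0,6) R0=(6,3,0,6)
Op 10: merge R3<->R1 -> R3=(6,3,0,6) R1=(6,3,0,6)

Answer: 0 0 5 0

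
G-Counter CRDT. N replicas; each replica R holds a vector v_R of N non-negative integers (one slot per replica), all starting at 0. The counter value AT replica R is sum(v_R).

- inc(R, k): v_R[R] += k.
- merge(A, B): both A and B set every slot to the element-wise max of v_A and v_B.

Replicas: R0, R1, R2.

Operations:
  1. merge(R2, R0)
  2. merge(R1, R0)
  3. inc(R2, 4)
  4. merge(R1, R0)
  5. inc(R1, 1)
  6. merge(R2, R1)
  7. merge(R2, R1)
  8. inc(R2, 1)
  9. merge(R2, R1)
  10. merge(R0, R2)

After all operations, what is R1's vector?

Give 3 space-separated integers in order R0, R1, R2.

Op 1: merge R2<->R0 -> R2=(0,0,0) R0=(0,0,0)
Op 2: merge R1<->R0 -> R1=(0,0,0) R0=(0,0,0)
Op 3: inc R2 by 4 -> R2=(0,0,4) value=4
Op 4: merge R1<->R0 -> R1=(0,0,0) R0=(0,0,0)
Op 5: inc R1 by 1 -> R1=(0,1,0) value=1
Op 6: merge R2<->R1 -> R2=(0,1,4) R1=(0,1,4)
Op 7: merge R2<->R1 -> R2=(0,1,4) R1=(0,1,4)
Op 8: inc R2 by 1 -> R2=(0,1,5) value=6
Op 9: merge R2<->R1 -> R2=(0,1,5) R1=(0,1,5)
Op 10: merge R0<->R2 -> R0=(0,1,5) R2=(0,1,5)

Answer: 0 1 5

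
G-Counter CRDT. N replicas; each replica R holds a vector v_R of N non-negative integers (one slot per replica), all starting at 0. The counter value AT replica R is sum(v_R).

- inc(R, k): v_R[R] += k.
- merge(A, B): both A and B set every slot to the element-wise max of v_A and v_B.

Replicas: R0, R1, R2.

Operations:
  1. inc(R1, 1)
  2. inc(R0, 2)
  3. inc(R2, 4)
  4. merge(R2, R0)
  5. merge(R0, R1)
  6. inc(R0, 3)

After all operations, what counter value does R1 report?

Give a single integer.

Answer: 7

Derivation:
Op 1: inc R1 by 1 -> R1=(0,1,0) value=1
Op 2: inc R0 by 2 -> R0=(2,0,0) value=2
Op 3: inc R2 by 4 -> R2=(0,0,4) value=4
Op 4: merge R2<->R0 -> R2=(2,0,4) R0=(2,0,4)
Op 5: merge R0<->R1 -> R0=(2,1,4) R1=(2,1,4)
Op 6: inc R0 by 3 -> R0=(5,1,4) value=10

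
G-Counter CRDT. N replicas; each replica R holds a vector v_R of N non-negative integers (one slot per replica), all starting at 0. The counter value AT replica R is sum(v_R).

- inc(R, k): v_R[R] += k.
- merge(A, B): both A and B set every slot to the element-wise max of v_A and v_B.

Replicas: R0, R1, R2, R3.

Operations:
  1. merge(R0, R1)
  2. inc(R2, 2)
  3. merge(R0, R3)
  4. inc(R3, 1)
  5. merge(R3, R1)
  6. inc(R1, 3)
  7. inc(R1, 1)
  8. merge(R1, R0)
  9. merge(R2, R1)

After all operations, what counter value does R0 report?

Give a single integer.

Answer: 5

Derivation:
Op 1: merge R0<->R1 -> R0=(0,0,0,0) R1=(0,0,0,0)
Op 2: inc R2 by 2 -> R2=(0,0,2,0) value=2
Op 3: merge R0<->R3 -> R0=(0,0,0,0) R3=(0,0,0,0)
Op 4: inc R3 by 1 -> R3=(0,0,0,1) value=1
Op 5: merge R3<->R1 -> R3=(0,0,0,1) R1=(0,0,0,1)
Op 6: inc R1 by 3 -> R1=(0,3,0,1) value=4
Op 7: inc R1 by 1 -> R1=(0,4,0,1) value=5
Op 8: merge R1<->R0 -> R1=(0,4,0,1) R0=(0,4,0,1)
Op 9: merge R2<->R1 -> R2=(0,4,2,1) R1=(0,4,2,1)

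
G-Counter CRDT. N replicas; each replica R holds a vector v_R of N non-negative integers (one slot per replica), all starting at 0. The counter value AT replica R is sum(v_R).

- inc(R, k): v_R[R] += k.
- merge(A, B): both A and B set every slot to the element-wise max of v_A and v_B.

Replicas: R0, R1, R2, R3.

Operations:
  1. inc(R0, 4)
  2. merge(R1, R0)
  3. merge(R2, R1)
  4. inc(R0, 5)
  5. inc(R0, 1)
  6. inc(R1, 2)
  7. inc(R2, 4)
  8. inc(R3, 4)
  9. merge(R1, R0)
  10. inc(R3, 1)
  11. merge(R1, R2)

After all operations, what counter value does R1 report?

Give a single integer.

Answer: 16

Derivation:
Op 1: inc R0 by 4 -> R0=(4,0,0,0) value=4
Op 2: merge R1<->R0 -> R1=(4,0,0,0) R0=(4,0,0,0)
Op 3: merge R2<->R1 -> R2=(4,0,0,0) R1=(4,0,0,0)
Op 4: inc R0 by 5 -> R0=(9,0,0,0) value=9
Op 5: inc R0 by 1 -> R0=(10,0,0,0) value=10
Op 6: inc R1 by 2 -> R1=(4,2,0,0) value=6
Op 7: inc R2 by 4 -> R2=(4,0,4,0) value=8
Op 8: inc R3 by 4 -> R3=(0,0,0,4) value=4
Op 9: merge R1<->R0 -> R1=(10,2,0,0) R0=(10,2,0,0)
Op 10: inc R3 by 1 -> R3=(0,0,0,5) value=5
Op 11: merge R1<->R2 -> R1=(10,2,4,0) R2=(10,2,4,0)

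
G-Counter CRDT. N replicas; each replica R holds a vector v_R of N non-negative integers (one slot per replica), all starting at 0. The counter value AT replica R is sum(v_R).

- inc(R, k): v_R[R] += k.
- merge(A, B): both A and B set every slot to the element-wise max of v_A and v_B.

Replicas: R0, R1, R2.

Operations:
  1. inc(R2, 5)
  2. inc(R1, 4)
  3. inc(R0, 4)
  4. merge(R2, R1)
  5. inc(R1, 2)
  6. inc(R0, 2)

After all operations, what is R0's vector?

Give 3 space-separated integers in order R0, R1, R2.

Answer: 6 0 0

Derivation:
Op 1: inc R2 by 5 -> R2=(0,0,5) value=5
Op 2: inc R1 by 4 -> R1=(0,4,0) value=4
Op 3: inc R0 by 4 -> R0=(4,0,0) value=4
Op 4: merge R2<->R1 -> R2=(0,4,5) R1=(0,4,5)
Op 5: inc R1 by 2 -> R1=(0,6,5) value=11
Op 6: inc R0 by 2 -> R0=(6,0,0) value=6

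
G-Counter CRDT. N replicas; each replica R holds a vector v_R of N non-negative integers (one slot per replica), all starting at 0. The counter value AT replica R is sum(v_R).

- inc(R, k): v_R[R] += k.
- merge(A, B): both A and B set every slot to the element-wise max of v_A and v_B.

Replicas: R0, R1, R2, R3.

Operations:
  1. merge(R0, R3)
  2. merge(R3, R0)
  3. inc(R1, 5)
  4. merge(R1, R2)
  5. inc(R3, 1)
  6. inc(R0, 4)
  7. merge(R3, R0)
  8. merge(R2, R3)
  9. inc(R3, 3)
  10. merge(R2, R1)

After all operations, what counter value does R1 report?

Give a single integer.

Op 1: merge R0<->R3 -> R0=(0,0,0,0) R3=(0,0,0,0)
Op 2: merge R3<->R0 -> R3=(0,0,0,0) R0=(0,0,0,0)
Op 3: inc R1 by 5 -> R1=(0,5,0,0) value=5
Op 4: merge R1<->R2 -> R1=(0,5,0,0) R2=(0,5,0,0)
Op 5: inc R3 by 1 -> R3=(0,0,0,1) value=1
Op 6: inc R0 by 4 -> R0=(4,0,0,0) value=4
Op 7: merge R3<->R0 -> R3=(4,0,0,1) R0=(4,0,0,1)
Op 8: merge R2<->R3 -> R2=(4,5,0,1) R3=(4,5,0,1)
Op 9: inc R3 by 3 -> R3=(4,5,0,4) value=13
Op 10: merge R2<->R1 -> R2=(4,5,0,1) R1=(4,5,0,1)

Answer: 10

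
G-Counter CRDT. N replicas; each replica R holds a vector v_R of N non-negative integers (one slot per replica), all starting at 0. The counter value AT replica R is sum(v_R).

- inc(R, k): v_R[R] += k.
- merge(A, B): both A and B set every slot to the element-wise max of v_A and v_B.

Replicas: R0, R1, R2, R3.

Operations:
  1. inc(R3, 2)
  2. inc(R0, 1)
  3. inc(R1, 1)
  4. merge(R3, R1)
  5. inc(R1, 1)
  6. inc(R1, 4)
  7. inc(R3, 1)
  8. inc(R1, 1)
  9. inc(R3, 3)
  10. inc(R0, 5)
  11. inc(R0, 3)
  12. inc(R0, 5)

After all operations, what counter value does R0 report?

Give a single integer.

Answer: 14

Derivation:
Op 1: inc R3 by 2 -> R3=(0,0,0,2) value=2
Op 2: inc R0 by 1 -> R0=(1,0,0,0) value=1
Op 3: inc R1 by 1 -> R1=(0,1,0,0) value=1
Op 4: merge R3<->R1 -> R3=(0,1,0,2) R1=(0,1,0,2)
Op 5: inc R1 by 1 -> R1=(0,2,0,2) value=4
Op 6: inc R1 by 4 -> R1=(0,6,0,2) value=8
Op 7: inc R3 by 1 -> R3=(0,1,0,3) value=4
Op 8: inc R1 by 1 -> R1=(0,7,0,2) value=9
Op 9: inc R3 by 3 -> R3=(0,1,0,6) value=7
Op 10: inc R0 by 5 -> R0=(6,0,0,0) value=6
Op 11: inc R0 by 3 -> R0=(9,0,0,0) value=9
Op 12: inc R0 by 5 -> R0=(14,0,0,0) value=14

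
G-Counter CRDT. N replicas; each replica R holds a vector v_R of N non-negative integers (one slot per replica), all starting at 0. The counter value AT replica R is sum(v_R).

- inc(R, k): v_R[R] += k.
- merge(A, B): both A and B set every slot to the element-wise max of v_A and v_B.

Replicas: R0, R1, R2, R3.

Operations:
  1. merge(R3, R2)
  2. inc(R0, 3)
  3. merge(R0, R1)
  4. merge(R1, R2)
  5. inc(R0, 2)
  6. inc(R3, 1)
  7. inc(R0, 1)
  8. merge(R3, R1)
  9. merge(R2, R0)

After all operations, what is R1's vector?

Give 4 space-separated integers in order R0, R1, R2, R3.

Op 1: merge R3<->R2 -> R3=(0,0,0,0) R2=(0,0,0,0)
Op 2: inc R0 by 3 -> R0=(3,0,0,0) value=3
Op 3: merge R0<->R1 -> R0=(3,0,0,0) R1=(3,0,0,0)
Op 4: merge R1<->R2 -> R1=(3,0,0,0) R2=(3,0,0,0)
Op 5: inc R0 by 2 -> R0=(5,0,0,0) value=5
Op 6: inc R3 by 1 -> R3=(0,0,0,1) value=1
Op 7: inc R0 by 1 -> R0=(6,0,0,0) value=6
Op 8: merge R3<->R1 -> R3=(3,0,0,1) R1=(3,0,0,1)
Op 9: merge R2<->R0 -> R2=(6,0,0,0) R0=(6,0,0,0)

Answer: 3 0 0 1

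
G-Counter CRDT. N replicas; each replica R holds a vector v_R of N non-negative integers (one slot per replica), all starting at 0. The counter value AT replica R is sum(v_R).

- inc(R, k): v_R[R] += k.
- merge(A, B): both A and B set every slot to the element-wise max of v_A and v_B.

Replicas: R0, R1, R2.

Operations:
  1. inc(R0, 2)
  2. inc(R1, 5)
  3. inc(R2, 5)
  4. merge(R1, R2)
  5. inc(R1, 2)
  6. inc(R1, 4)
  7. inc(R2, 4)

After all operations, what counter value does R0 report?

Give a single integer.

Op 1: inc R0 by 2 -> R0=(2,0,0) value=2
Op 2: inc R1 by 5 -> R1=(0,5,0) value=5
Op 3: inc R2 by 5 -> R2=(0,0,5) value=5
Op 4: merge R1<->R2 -> R1=(0,5,5) R2=(0,5,5)
Op 5: inc R1 by 2 -> R1=(0,7,5) value=12
Op 6: inc R1 by 4 -> R1=(0,11,5) value=16
Op 7: inc R2 by 4 -> R2=(0,5,9) value=14

Answer: 2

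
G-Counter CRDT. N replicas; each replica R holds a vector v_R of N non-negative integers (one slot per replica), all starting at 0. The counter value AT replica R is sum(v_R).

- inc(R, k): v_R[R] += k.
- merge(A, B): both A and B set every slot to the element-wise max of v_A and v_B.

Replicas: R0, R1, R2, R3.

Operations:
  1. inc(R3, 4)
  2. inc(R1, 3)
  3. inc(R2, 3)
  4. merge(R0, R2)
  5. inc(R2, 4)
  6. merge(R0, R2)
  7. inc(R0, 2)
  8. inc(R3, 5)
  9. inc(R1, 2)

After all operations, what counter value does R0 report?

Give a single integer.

Op 1: inc R3 by 4 -> R3=(0,0,0,4) value=4
Op 2: inc R1 by 3 -> R1=(0,3,0,0) value=3
Op 3: inc R2 by 3 -> R2=(0,0,3,0) value=3
Op 4: merge R0<->R2 -> R0=(0,0,3,0) R2=(0,0,3,0)
Op 5: inc R2 by 4 -> R2=(0,0,7,0) value=7
Op 6: merge R0<->R2 -> R0=(0,0,7,0) R2=(0,0,7,0)
Op 7: inc R0 by 2 -> R0=(2,0,7,0) value=9
Op 8: inc R3 by 5 -> R3=(0,0,0,9) value=9
Op 9: inc R1 by 2 -> R1=(0,5,0,0) value=5

Answer: 9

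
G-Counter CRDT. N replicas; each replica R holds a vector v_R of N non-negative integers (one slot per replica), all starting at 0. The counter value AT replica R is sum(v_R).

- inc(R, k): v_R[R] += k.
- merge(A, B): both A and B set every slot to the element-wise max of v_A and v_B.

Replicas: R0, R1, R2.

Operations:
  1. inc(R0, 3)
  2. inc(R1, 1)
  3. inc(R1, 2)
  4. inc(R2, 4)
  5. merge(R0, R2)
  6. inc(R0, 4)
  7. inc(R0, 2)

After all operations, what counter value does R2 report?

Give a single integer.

Answer: 7

Derivation:
Op 1: inc R0 by 3 -> R0=(3,0,0) value=3
Op 2: inc R1 by 1 -> R1=(0,1,0) value=1
Op 3: inc R1 by 2 -> R1=(0,3,0) value=3
Op 4: inc R2 by 4 -> R2=(0,0,4) value=4
Op 5: merge R0<->R2 -> R0=(3,0,4) R2=(3,0,4)
Op 6: inc R0 by 4 -> R0=(7,0,4) value=11
Op 7: inc R0 by 2 -> R0=(9,0,4) value=13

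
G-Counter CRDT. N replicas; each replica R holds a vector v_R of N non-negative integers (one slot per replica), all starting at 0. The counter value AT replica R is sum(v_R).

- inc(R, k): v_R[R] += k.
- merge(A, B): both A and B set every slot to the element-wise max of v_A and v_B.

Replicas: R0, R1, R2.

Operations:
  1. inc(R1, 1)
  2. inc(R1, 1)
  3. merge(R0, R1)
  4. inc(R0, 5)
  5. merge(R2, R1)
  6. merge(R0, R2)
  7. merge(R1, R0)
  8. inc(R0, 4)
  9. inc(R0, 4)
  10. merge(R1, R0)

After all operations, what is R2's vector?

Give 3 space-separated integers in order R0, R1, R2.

Answer: 5 2 0

Derivation:
Op 1: inc R1 by 1 -> R1=(0,1,0) value=1
Op 2: inc R1 by 1 -> R1=(0,2,0) value=2
Op 3: merge R0<->R1 -> R0=(0,2,0) R1=(0,2,0)
Op 4: inc R0 by 5 -> R0=(5,2,0) value=7
Op 5: merge R2<->R1 -> R2=(0,2,0) R1=(0,2,0)
Op 6: merge R0<->R2 -> R0=(5,2,0) R2=(5,2,0)
Op 7: merge R1<->R0 -> R1=(5,2,0) R0=(5,2,0)
Op 8: inc R0 by 4 -> R0=(9,2,0) value=11
Op 9: inc R0 by 4 -> R0=(13,2,0) value=15
Op 10: merge R1<->R0 -> R1=(13,2,0) R0=(13,2,0)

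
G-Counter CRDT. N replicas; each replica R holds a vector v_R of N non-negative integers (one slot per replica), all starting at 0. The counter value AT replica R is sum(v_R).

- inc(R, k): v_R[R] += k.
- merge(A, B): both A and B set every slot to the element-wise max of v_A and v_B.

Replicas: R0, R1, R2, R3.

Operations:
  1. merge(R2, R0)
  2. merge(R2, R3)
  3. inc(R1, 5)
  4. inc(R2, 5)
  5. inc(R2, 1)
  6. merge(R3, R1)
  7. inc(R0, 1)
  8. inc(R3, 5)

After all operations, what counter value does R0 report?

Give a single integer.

Answer: 1

Derivation:
Op 1: merge R2<->R0 -> R2=(0,0,0,0) R0=(0,0,0,0)
Op 2: merge R2<->R3 -> R2=(0,0,0,0) R3=(0,0,0,0)
Op 3: inc R1 by 5 -> R1=(0,5,0,0) value=5
Op 4: inc R2 by 5 -> R2=(0,0,5,0) value=5
Op 5: inc R2 by 1 -> R2=(0,0,6,0) value=6
Op 6: merge R3<->R1 -> R3=(0,5,0,0) R1=(0,5,0,0)
Op 7: inc R0 by 1 -> R0=(1,0,0,0) value=1
Op 8: inc R3 by 5 -> R3=(0,5,0,5) value=10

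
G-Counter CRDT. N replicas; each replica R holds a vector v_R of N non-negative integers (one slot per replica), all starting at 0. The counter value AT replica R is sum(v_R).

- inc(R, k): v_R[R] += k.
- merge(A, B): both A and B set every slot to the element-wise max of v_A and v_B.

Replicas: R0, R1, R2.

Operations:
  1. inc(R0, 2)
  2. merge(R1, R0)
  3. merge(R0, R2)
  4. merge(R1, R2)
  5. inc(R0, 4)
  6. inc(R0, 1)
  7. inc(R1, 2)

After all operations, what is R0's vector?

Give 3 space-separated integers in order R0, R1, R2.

Answer: 7 0 0

Derivation:
Op 1: inc R0 by 2 -> R0=(2,0,0) value=2
Op 2: merge R1<->R0 -> R1=(2,0,0) R0=(2,0,0)
Op 3: merge R0<->R2 -> R0=(2,0,0) R2=(2,0,0)
Op 4: merge R1<->R2 -> R1=(2,0,0) R2=(2,0,0)
Op 5: inc R0 by 4 -> R0=(6,0,0) value=6
Op 6: inc R0 by 1 -> R0=(7,0,0) value=7
Op 7: inc R1 by 2 -> R1=(2,2,0) value=4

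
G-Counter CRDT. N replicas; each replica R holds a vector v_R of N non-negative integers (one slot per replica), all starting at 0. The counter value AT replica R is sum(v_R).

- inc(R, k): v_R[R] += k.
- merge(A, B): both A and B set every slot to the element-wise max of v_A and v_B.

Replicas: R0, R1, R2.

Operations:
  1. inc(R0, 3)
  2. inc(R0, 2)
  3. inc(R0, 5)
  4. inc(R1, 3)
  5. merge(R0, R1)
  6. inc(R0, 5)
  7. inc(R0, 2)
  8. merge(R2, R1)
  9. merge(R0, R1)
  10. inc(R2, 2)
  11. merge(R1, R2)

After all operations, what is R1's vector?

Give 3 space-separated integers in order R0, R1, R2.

Op 1: inc R0 by 3 -> R0=(3,0,0) value=3
Op 2: inc R0 by 2 -> R0=(5,0,0) value=5
Op 3: inc R0 by 5 -> R0=(10,0,0) value=10
Op 4: inc R1 by 3 -> R1=(0,3,0) value=3
Op 5: merge R0<->R1 -> R0=(10,3,0) R1=(10,3,0)
Op 6: inc R0 by 5 -> R0=(15,3,0) value=18
Op 7: inc R0 by 2 -> R0=(17,3,0) value=20
Op 8: merge R2<->R1 -> R2=(10,3,0) R1=(10,3,0)
Op 9: merge R0<->R1 -> R0=(17,3,0) R1=(17,3,0)
Op 10: inc R2 by 2 -> R2=(10,3,2) value=15
Op 11: merge R1<->R2 -> R1=(17,3,2) R2=(17,3,2)

Answer: 17 3 2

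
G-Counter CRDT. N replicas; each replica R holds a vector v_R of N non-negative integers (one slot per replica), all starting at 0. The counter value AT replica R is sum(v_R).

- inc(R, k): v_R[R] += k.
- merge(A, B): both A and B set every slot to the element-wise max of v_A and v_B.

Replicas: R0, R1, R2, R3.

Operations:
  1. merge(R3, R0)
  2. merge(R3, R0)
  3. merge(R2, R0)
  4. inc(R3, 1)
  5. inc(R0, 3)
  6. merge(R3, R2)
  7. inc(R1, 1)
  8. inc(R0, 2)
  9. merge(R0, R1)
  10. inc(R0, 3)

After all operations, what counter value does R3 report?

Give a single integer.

Op 1: merge R3<->R0 -> R3=(0,0,0,0) R0=(0,0,0,0)
Op 2: merge R3<->R0 -> R3=(0,0,0,0) R0=(0,0,0,0)
Op 3: merge R2<->R0 -> R2=(0,0,0,0) R0=(0,0,0,0)
Op 4: inc R3 by 1 -> R3=(0,0,0,1) value=1
Op 5: inc R0 by 3 -> R0=(3,0,0,0) value=3
Op 6: merge R3<->R2 -> R3=(0,0,0,1) R2=(0,0,0,1)
Op 7: inc R1 by 1 -> R1=(0,1,0,0) value=1
Op 8: inc R0 by 2 -> R0=(5,0,0,0) value=5
Op 9: merge R0<->R1 -> R0=(5,1,0,0) R1=(5,1,0,0)
Op 10: inc R0 by 3 -> R0=(8,1,0,0) value=9

Answer: 1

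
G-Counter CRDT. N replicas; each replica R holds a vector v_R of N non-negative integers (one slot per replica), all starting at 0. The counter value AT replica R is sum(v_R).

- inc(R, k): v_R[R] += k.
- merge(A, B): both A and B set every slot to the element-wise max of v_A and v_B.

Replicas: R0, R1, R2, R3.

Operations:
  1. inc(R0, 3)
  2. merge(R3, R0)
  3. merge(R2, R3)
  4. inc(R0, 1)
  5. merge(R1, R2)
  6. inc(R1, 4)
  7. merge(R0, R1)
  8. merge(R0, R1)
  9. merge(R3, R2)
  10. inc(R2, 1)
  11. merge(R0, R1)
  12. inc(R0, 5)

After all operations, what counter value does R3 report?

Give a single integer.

Answer: 3

Derivation:
Op 1: inc R0 by 3 -> R0=(3,0,0,0) value=3
Op 2: merge R3<->R0 -> R3=(3,0,0,0) R0=(3,0,0,0)
Op 3: merge R2<->R3 -> R2=(3,0,0,0) R3=(3,0,0,0)
Op 4: inc R0 by 1 -> R0=(4,0,0,0) value=4
Op 5: merge R1<->R2 -> R1=(3,0,0,0) R2=(3,0,0,0)
Op 6: inc R1 by 4 -> R1=(3,4,0,0) value=7
Op 7: merge R0<->R1 -> R0=(4,4,0,0) R1=(4,4,0,0)
Op 8: merge R0<->R1 -> R0=(4,4,0,0) R1=(4,4,0,0)
Op 9: merge R3<->R2 -> R3=(3,0,0,0) R2=(3,0,0,0)
Op 10: inc R2 by 1 -> R2=(3,0,1,0) value=4
Op 11: merge R0<->R1 -> R0=(4,4,0,0) R1=(4,4,0,0)
Op 12: inc R0 by 5 -> R0=(9,4,0,0) value=13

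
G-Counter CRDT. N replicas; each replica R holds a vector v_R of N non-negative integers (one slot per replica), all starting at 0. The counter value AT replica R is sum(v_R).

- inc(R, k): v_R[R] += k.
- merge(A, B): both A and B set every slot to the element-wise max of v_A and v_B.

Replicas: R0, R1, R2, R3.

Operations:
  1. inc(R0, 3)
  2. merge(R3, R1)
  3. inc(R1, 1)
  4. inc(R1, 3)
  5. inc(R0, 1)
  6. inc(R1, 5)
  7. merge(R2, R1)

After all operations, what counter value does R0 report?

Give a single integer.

Answer: 4

Derivation:
Op 1: inc R0 by 3 -> R0=(3,0,0,0) value=3
Op 2: merge R3<->R1 -> R3=(0,0,0,0) R1=(0,0,0,0)
Op 3: inc R1 by 1 -> R1=(0,1,0,0) value=1
Op 4: inc R1 by 3 -> R1=(0,4,0,0) value=4
Op 5: inc R0 by 1 -> R0=(4,0,0,0) value=4
Op 6: inc R1 by 5 -> R1=(0,9,0,0) value=9
Op 7: merge R2<->R1 -> R2=(0,9,0,0) R1=(0,9,0,0)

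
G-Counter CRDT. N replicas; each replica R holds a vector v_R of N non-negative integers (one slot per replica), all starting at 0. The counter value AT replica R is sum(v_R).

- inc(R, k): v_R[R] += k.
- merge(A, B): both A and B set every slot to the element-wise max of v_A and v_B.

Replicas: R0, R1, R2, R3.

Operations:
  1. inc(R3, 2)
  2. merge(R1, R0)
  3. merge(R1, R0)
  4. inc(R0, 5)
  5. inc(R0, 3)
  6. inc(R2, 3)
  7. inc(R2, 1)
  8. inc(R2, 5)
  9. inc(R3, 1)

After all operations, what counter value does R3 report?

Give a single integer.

Answer: 3

Derivation:
Op 1: inc R3 by 2 -> R3=(0,0,0,2) value=2
Op 2: merge R1<->R0 -> R1=(0,0,0,0) R0=(0,0,0,0)
Op 3: merge R1<->R0 -> R1=(0,0,0,0) R0=(0,0,0,0)
Op 4: inc R0 by 5 -> R0=(5,0,0,0) value=5
Op 5: inc R0 by 3 -> R0=(8,0,0,0) value=8
Op 6: inc R2 by 3 -> R2=(0,0,3,0) value=3
Op 7: inc R2 by 1 -> R2=(0,0,4,0) value=4
Op 8: inc R2 by 5 -> R2=(0,0,9,0) value=9
Op 9: inc R3 by 1 -> R3=(0,0,0,3) value=3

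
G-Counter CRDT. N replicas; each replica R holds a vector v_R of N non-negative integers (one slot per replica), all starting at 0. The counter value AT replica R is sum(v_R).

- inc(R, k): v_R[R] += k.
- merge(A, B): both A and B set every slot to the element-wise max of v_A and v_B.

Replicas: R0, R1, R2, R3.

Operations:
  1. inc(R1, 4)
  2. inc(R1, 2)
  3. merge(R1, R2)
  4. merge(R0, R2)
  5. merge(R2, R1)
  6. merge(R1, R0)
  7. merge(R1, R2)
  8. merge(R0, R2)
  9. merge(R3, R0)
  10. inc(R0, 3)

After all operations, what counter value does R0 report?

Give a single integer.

Answer: 9

Derivation:
Op 1: inc R1 by 4 -> R1=(0,4,0,0) value=4
Op 2: inc R1 by 2 -> R1=(0,6,0,0) value=6
Op 3: merge R1<->R2 -> R1=(0,6,0,0) R2=(0,6,0,0)
Op 4: merge R0<->R2 -> R0=(0,6,0,0) R2=(0,6,0,0)
Op 5: merge R2<->R1 -> R2=(0,6,0,0) R1=(0,6,0,0)
Op 6: merge R1<->R0 -> R1=(0,6,0,0) R0=(0,6,0,0)
Op 7: merge R1<->R2 -> R1=(0,6,0,0) R2=(0,6,0,0)
Op 8: merge R0<->R2 -> R0=(0,6,0,0) R2=(0,6,0,0)
Op 9: merge R3<->R0 -> R3=(0,6,0,0) R0=(0,6,0,0)
Op 10: inc R0 by 3 -> R0=(3,6,0,0) value=9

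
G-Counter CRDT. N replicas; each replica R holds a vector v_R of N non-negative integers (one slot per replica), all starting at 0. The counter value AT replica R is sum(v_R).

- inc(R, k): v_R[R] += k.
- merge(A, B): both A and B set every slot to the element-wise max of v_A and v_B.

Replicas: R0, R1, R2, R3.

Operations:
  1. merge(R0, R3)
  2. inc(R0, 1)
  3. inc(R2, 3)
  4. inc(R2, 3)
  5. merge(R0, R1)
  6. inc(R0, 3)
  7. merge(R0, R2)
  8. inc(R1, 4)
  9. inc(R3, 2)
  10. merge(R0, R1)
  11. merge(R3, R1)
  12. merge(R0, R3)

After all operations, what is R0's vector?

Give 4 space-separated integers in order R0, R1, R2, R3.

Answer: 4 4 6 2

Derivation:
Op 1: merge R0<->R3 -> R0=(0,0,0,0) R3=(0,0,0,0)
Op 2: inc R0 by 1 -> R0=(1,0,0,0) value=1
Op 3: inc R2 by 3 -> R2=(0,0,3,0) value=3
Op 4: inc R2 by 3 -> R2=(0,0,6,0) value=6
Op 5: merge R0<->R1 -> R0=(1,0,0,0) R1=(1,0,0,0)
Op 6: inc R0 by 3 -> R0=(4,0,0,0) value=4
Op 7: merge R0<->R2 -> R0=(4,0,6,0) R2=(4,0,6,0)
Op 8: inc R1 by 4 -> R1=(1,4,0,0) value=5
Op 9: inc R3 by 2 -> R3=(0,0,0,2) value=2
Op 10: merge R0<->R1 -> R0=(4,4,6,0) R1=(4,4,6,0)
Op 11: merge R3<->R1 -> R3=(4,4,6,2) R1=(4,4,6,2)
Op 12: merge R0<->R3 -> R0=(4,4,6,2) R3=(4,4,6,2)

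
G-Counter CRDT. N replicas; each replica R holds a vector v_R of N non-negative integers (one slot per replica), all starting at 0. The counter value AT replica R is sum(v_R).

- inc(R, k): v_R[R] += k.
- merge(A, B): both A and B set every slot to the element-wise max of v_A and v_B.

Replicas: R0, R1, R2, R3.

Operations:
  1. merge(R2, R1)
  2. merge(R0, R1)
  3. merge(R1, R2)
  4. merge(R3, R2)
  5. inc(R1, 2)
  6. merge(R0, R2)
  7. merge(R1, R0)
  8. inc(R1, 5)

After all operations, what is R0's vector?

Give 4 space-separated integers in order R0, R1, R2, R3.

Answer: 0 2 0 0

Derivation:
Op 1: merge R2<->R1 -> R2=(0,0,0,0) R1=(0,0,0,0)
Op 2: merge R0<->R1 -> R0=(0,0,0,0) R1=(0,0,0,0)
Op 3: merge R1<->R2 -> R1=(0,0,0,0) R2=(0,0,0,0)
Op 4: merge R3<->R2 -> R3=(0,0,0,0) R2=(0,0,0,0)
Op 5: inc R1 by 2 -> R1=(0,2,0,0) value=2
Op 6: merge R0<->R2 -> R0=(0,0,0,0) R2=(0,0,0,0)
Op 7: merge R1<->R0 -> R1=(0,2,0,0) R0=(0,2,0,0)
Op 8: inc R1 by 5 -> R1=(0,7,0,0) value=7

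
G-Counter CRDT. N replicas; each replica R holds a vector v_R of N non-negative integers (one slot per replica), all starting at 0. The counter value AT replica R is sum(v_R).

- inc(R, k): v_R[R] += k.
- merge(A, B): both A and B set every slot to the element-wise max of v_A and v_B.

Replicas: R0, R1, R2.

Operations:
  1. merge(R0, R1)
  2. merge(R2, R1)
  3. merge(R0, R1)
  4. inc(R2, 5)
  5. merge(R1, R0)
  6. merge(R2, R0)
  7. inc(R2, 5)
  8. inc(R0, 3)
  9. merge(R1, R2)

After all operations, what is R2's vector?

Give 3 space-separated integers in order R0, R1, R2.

Answer: 0 0 10

Derivation:
Op 1: merge R0<->R1 -> R0=(0,0,0) R1=(0,0,0)
Op 2: merge R2<->R1 -> R2=(0,0,0) R1=(0,0,0)
Op 3: merge R0<->R1 -> R0=(0,0,0) R1=(0,0,0)
Op 4: inc R2 by 5 -> R2=(0,0,5) value=5
Op 5: merge R1<->R0 -> R1=(0,0,0) R0=(0,0,0)
Op 6: merge R2<->R0 -> R2=(0,0,5) R0=(0,0,5)
Op 7: inc R2 by 5 -> R2=(0,0,10) value=10
Op 8: inc R0 by 3 -> R0=(3,0,5) value=8
Op 9: merge R1<->R2 -> R1=(0,0,10) R2=(0,0,10)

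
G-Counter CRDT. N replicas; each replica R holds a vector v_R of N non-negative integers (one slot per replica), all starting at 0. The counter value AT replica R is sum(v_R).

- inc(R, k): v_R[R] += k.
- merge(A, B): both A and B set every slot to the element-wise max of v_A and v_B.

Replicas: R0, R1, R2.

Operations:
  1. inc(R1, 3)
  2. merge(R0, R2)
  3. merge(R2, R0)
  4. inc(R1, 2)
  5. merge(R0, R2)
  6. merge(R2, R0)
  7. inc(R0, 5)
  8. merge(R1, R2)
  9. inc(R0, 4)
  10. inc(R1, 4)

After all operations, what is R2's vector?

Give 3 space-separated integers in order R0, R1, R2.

Answer: 0 5 0

Derivation:
Op 1: inc R1 by 3 -> R1=(0,3,0) value=3
Op 2: merge R0<->R2 -> R0=(0,0,0) R2=(0,0,0)
Op 3: merge R2<->R0 -> R2=(0,0,0) R0=(0,0,0)
Op 4: inc R1 by 2 -> R1=(0,5,0) value=5
Op 5: merge R0<->R2 -> R0=(0,0,0) R2=(0,0,0)
Op 6: merge R2<->R0 -> R2=(0,0,0) R0=(0,0,0)
Op 7: inc R0 by 5 -> R0=(5,0,0) value=5
Op 8: merge R1<->R2 -> R1=(0,5,0) R2=(0,5,0)
Op 9: inc R0 by 4 -> R0=(9,0,0) value=9
Op 10: inc R1 by 4 -> R1=(0,9,0) value=9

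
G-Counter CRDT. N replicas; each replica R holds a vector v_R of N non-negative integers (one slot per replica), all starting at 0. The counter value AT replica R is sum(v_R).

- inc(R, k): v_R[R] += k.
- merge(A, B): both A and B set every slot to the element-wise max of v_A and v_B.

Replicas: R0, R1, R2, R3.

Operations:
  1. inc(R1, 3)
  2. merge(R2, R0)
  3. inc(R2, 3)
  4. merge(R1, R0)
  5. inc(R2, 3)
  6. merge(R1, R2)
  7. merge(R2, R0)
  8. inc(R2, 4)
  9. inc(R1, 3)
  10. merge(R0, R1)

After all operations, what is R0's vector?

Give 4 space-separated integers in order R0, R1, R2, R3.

Answer: 0 6 6 0

Derivation:
Op 1: inc R1 by 3 -> R1=(0,3,0,0) value=3
Op 2: merge R2<->R0 -> R2=(0,0,0,0) R0=(0,0,0,0)
Op 3: inc R2 by 3 -> R2=(0,0,3,0) value=3
Op 4: merge R1<->R0 -> R1=(0,3,0,0) R0=(0,3,0,0)
Op 5: inc R2 by 3 -> R2=(0,0,6,0) value=6
Op 6: merge R1<->R2 -> R1=(0,3,6,0) R2=(0,3,6,0)
Op 7: merge R2<->R0 -> R2=(0,3,6,0) R0=(0,3,6,0)
Op 8: inc R2 by 4 -> R2=(0,3,10,0) value=13
Op 9: inc R1 by 3 -> R1=(0,6,6,0) value=12
Op 10: merge R0<->R1 -> R0=(0,6,6,0) R1=(0,6,6,0)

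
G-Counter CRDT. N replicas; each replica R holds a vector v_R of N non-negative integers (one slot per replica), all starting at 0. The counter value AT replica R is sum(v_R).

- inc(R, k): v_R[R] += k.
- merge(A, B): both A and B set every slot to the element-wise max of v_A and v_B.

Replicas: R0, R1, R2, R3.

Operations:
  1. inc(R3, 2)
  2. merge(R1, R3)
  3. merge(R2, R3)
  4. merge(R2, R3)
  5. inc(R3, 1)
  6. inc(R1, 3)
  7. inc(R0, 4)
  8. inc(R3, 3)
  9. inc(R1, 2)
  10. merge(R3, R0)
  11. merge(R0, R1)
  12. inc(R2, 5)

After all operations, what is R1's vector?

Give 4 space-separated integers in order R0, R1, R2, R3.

Op 1: inc R3 by 2 -> R3=(0,0,0,2) value=2
Op 2: merge R1<->R3 -> R1=(0,0,0,2) R3=(0,0,0,2)
Op 3: merge R2<->R3 -> R2=(0,0,0,2) R3=(0,0,0,2)
Op 4: merge R2<->R3 -> R2=(0,0,0,2) R3=(0,0,0,2)
Op 5: inc R3 by 1 -> R3=(0,0,0,3) value=3
Op 6: inc R1 by 3 -> R1=(0,3,0,2) value=5
Op 7: inc R0 by 4 -> R0=(4,0,0,0) value=4
Op 8: inc R3 by 3 -> R3=(0,0,0,6) value=6
Op 9: inc R1 by 2 -> R1=(0,5,0,2) value=7
Op 10: merge R3<->R0 -> R3=(4,0,0,6) R0=(4,0,0,6)
Op 11: merge R0<->R1 -> R0=(4,5,0,6) R1=(4,5,0,6)
Op 12: inc R2 by 5 -> R2=(0,0,5,2) value=7

Answer: 4 5 0 6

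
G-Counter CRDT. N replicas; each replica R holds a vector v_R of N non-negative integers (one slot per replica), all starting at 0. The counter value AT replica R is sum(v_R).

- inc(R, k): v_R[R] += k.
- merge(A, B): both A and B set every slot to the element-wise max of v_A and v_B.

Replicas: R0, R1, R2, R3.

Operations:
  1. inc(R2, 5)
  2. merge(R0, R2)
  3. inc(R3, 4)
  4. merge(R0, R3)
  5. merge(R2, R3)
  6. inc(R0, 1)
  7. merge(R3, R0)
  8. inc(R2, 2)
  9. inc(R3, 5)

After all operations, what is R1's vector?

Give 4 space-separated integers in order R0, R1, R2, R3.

Answer: 0 0 0 0

Derivation:
Op 1: inc R2 by 5 -> R2=(0,0,5,0) value=5
Op 2: merge R0<->R2 -> R0=(0,0,5,0) R2=(0,0,5,0)
Op 3: inc R3 by 4 -> R3=(0,0,0,4) value=4
Op 4: merge R0<->R3 -> R0=(0,0,5,4) R3=(0,0,5,4)
Op 5: merge R2<->R3 -> R2=(0,0,5,4) R3=(0,0,5,4)
Op 6: inc R0 by 1 -> R0=(1,0,5,4) value=10
Op 7: merge R3<->R0 -> R3=(1,0,5,4) R0=(1,0,5,4)
Op 8: inc R2 by 2 -> R2=(0,0,7,4) value=11
Op 9: inc R3 by 5 -> R3=(1,0,5,9) value=15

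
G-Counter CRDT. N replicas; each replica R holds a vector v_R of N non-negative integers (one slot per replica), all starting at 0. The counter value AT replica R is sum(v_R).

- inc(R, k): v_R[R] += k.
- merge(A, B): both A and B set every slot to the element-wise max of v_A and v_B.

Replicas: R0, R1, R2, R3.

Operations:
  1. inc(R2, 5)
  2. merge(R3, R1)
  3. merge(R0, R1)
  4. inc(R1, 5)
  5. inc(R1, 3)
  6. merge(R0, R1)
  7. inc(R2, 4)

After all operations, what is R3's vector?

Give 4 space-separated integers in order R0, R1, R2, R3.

Op 1: inc R2 by 5 -> R2=(0,0,5,0) value=5
Op 2: merge R3<->R1 -> R3=(0,0,0,0) R1=(0,0,0,0)
Op 3: merge R0<->R1 -> R0=(0,0,0,0) R1=(0,0,0,0)
Op 4: inc R1 by 5 -> R1=(0,5,0,0) value=5
Op 5: inc R1 by 3 -> R1=(0,8,0,0) value=8
Op 6: merge R0<->R1 -> R0=(0,8,0,0) R1=(0,8,0,0)
Op 7: inc R2 by 4 -> R2=(0,0,9,0) value=9

Answer: 0 0 0 0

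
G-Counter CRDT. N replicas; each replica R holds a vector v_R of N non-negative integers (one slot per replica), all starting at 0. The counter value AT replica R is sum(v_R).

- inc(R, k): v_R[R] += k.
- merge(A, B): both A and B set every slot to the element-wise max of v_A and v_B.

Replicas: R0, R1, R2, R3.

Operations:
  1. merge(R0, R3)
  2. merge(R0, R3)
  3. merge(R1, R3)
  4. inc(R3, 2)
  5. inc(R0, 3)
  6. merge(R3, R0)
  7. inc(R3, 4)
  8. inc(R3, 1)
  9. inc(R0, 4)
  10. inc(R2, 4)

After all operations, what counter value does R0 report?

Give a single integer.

Answer: 9

Derivation:
Op 1: merge R0<->R3 -> R0=(0,0,0,0) R3=(0,0,0,0)
Op 2: merge R0<->R3 -> R0=(0,0,0,0) R3=(0,0,0,0)
Op 3: merge R1<->R3 -> R1=(0,0,0,0) R3=(0,0,0,0)
Op 4: inc R3 by 2 -> R3=(0,0,0,2) value=2
Op 5: inc R0 by 3 -> R0=(3,0,0,0) value=3
Op 6: merge R3<->R0 -> R3=(3,0,0,2) R0=(3,0,0,2)
Op 7: inc R3 by 4 -> R3=(3,0,0,6) value=9
Op 8: inc R3 by 1 -> R3=(3,0,0,7) value=10
Op 9: inc R0 by 4 -> R0=(7,0,0,2) value=9
Op 10: inc R2 by 4 -> R2=(0,0,4,0) value=4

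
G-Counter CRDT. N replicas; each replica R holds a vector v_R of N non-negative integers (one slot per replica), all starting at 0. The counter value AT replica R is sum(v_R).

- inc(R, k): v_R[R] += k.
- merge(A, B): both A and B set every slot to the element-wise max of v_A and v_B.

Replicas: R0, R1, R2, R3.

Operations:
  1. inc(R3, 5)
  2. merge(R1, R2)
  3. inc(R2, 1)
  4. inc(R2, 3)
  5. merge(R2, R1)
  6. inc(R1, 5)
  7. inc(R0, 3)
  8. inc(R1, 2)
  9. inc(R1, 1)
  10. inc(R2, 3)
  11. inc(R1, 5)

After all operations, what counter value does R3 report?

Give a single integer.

Op 1: inc R3 by 5 -> R3=(0,0,0,5) value=5
Op 2: merge R1<->R2 -> R1=(0,0,0,0) R2=(0,0,0,0)
Op 3: inc R2 by 1 -> R2=(0,0,1,0) value=1
Op 4: inc R2 by 3 -> R2=(0,0,4,0) value=4
Op 5: merge R2<->R1 -> R2=(0,0,4,0) R1=(0,0,4,0)
Op 6: inc R1 by 5 -> R1=(0,5,4,0) value=9
Op 7: inc R0 by 3 -> R0=(3,0,0,0) value=3
Op 8: inc R1 by 2 -> R1=(0,7,4,0) value=11
Op 9: inc R1 by 1 -> R1=(0,8,4,0) value=12
Op 10: inc R2 by 3 -> R2=(0,0,7,0) value=7
Op 11: inc R1 by 5 -> R1=(0,13,4,0) value=17

Answer: 5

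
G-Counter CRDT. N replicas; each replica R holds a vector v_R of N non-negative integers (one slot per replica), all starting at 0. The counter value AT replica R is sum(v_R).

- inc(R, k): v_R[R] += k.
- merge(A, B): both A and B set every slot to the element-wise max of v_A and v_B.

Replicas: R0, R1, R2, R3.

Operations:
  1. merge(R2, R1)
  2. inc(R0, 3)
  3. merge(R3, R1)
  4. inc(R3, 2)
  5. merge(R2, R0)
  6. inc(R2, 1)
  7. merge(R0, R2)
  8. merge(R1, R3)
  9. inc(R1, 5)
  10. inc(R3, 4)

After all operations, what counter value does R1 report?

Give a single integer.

Op 1: merge R2<->R1 -> R2=(0,0,0,0) R1=(0,0,0,0)
Op 2: inc R0 by 3 -> R0=(3,0,0,0) value=3
Op 3: merge R3<->R1 -> R3=(0,0,0,0) R1=(0,0,0,0)
Op 4: inc R3 by 2 -> R3=(0,0,0,2) value=2
Op 5: merge R2<->R0 -> R2=(3,0,0,0) R0=(3,0,0,0)
Op 6: inc R2 by 1 -> R2=(3,0,1,0) value=4
Op 7: merge R0<->R2 -> R0=(3,0,1,0) R2=(3,0,1,0)
Op 8: merge R1<->R3 -> R1=(0,0,0,2) R3=(0,0,0,2)
Op 9: inc R1 by 5 -> R1=(0,5,0,2) value=7
Op 10: inc R3 by 4 -> R3=(0,0,0,6) value=6

Answer: 7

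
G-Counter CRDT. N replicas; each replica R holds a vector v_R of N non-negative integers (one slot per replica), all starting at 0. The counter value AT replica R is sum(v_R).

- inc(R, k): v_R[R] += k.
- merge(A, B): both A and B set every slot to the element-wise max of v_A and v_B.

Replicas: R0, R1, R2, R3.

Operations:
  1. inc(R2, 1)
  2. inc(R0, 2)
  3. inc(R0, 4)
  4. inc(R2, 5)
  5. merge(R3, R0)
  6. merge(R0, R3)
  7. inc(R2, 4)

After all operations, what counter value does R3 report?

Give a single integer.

Op 1: inc R2 by 1 -> R2=(0,0,1,0) value=1
Op 2: inc R0 by 2 -> R0=(2,0,0,0) value=2
Op 3: inc R0 by 4 -> R0=(6,0,0,0) value=6
Op 4: inc R2 by 5 -> R2=(0,0,6,0) value=6
Op 5: merge R3<->R0 -> R3=(6,0,0,0) R0=(6,0,0,0)
Op 6: merge R0<->R3 -> R0=(6,0,0,0) R3=(6,0,0,0)
Op 7: inc R2 by 4 -> R2=(0,0,10,0) value=10

Answer: 6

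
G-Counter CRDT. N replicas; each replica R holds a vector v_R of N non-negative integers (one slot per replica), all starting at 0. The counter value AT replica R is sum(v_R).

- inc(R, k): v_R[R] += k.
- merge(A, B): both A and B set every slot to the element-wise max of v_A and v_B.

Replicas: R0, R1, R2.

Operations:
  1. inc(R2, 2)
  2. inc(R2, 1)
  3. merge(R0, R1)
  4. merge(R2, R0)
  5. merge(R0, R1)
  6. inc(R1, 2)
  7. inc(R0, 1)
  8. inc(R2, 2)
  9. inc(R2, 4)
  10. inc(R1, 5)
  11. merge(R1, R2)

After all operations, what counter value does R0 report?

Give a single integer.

Op 1: inc R2 by 2 -> R2=(0,0,2) value=2
Op 2: inc R2 by 1 -> R2=(0,0,3) value=3
Op 3: merge R0<->R1 -> R0=(0,0,0) R1=(0,0,0)
Op 4: merge R2<->R0 -> R2=(0,0,3) R0=(0,0,3)
Op 5: merge R0<->R1 -> R0=(0,0,3) R1=(0,0,3)
Op 6: inc R1 by 2 -> R1=(0,2,3) value=5
Op 7: inc R0 by 1 -> R0=(1,0,3) value=4
Op 8: inc R2 by 2 -> R2=(0,0,5) value=5
Op 9: inc R2 by 4 -> R2=(0,0,9) value=9
Op 10: inc R1 by 5 -> R1=(0,7,3) value=10
Op 11: merge R1<->R2 -> R1=(0,7,9) R2=(0,7,9)

Answer: 4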